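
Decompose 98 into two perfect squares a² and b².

We need to find integers a, b > 0 such that a² + b² = 98.
Trying a = 7: b² = 98 - 7² = 98 - 49 = 49
b = 7
Check: 7² + 7² = 49 + 49 = 98 ✓

98 = 7² + 7²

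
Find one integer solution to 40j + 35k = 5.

Step 1: Check solvability.
gcd(40, 35) = 5
Since 5 divides 5, solutions exist.

Step 2: Apply extended Euclidean algorithm to find gcd.
We find integers such that 40*x0 + 35*y0 = 5

Step 3: Scale the particular solution.
Multiply by 5/5 = 1:
j = 1, k = -1

Step 4: Verify.
40*(1) + 35*(-1) = 5 = 5 ✓

j = 1, k = -1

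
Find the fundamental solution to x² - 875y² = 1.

We seek the smallest positive integers (x, y) with x² - 875y² = 1, i.e., x² = 875y² + 1.
Try successive y values:
y = 1: x² = 875·1² + 1 = 876, not a perfect square
y = 2: x² = 875·2² + 1 = 3501, not a perfect square
y = 3: x² = 875·3² + 1 = 7876, not a perfect square
... continuing the search (or via continued fractions) ...
y = 4061: x² = 875·4061² + 1 = 14430255876, x = 120126 ✓

Verify: 120126² - 875·4061² = 14430255876 - 14430255875 = 1 ✓

x = 120126, y = 4061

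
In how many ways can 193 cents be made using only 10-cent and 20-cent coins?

We need non-negative integers (x, y) with 10x + 20y = 193.
For each x from 0 to 19, check if (193 - 10x) is a non-negative multiple of 20.
Solutions (x, y): none
Count: 0

0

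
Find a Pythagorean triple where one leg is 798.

We need the other leg and hypotenuse such that 798² + x² = c².
Take x = 936, c = 1230: 798² + 936² = 636804 + 876096 = 1512900 = 1230² ✓
Triple: (798, 936, 1230)

(798, 936, 1230)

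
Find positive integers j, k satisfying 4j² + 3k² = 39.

Try small values of j and check whether (39 - 4j²)/3 is a perfect square.
j = 3: 4·3² = 36, so 3k² = 39 - 36 = 3, giving k² = 1, k = 1.
Check: 4·3² + 3·1² = 36 + 3 = 39 ✓

j = 3, k = 1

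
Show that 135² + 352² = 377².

Compute a² + b² = 135² + 352² = 18225 + 123904 = 142129
Compute c² = 377² = 142129
Since 142129 = 142129, confirmed.

Yes, it is a Pythagorean triple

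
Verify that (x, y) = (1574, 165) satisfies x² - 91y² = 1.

Compute x² = 1574² = 2477476
Compute 91y² = 91·165² = 91·27225 = 2477475
x² - 91y² = 2477476 - 2477475 = 1
Since this equals 1, (1574, 165) is a solution.

Yes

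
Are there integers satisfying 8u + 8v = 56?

Step 1: Compute gcd(8, 8).
gcd(8, 8) = 8

Step 2: Check divisibility.
Does 8 divide 56? 56 = 8 x 7, so yes.

By the theorem on linear Diophantine equations, 8u + 8v = 56 has integer solutions if and only if gcd(8, 8) divides 56. Since 8 | 56, solutions exist.

Yes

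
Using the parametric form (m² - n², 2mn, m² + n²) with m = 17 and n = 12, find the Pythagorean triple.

a = m² - n² = 289 - 144 = 145
b = 2mn = 2·17·12 = 408
c = m² + n² = 289 + 144 = 433
Verify: 145² + 408² = 21025 + 166464 = 187489 = 433² ✓

(145, 408, 433)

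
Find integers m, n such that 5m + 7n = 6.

Step 1: Check solvability.
gcd(5, 7) = 1
Since 1 divides 6, solutions exist.

Step 2: Apply extended Euclidean algorithm to find gcd.
We find integers such that 5*x0 + 7*y0 = 1

Step 3: Scale the particular solution.
Multiply by 6/1 = 6:
m = 18, n = -12

Step 4: Verify.
5*(18) + 7*(-12) = 6 = 6 ✓

m = 18, n = -12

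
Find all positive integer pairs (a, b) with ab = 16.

The positive divisors of 16 are: 1, 2, 4, 8, 16.
Each divisor d gives the pair (d, 16/d):
(1, 16), (2, 8), (4, 4), (8, 2), (16, 1)

(1, 16), (2, 8), (4, 4), (8, 2), (16, 1)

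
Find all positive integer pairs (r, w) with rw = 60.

The positive divisors of 60 are: 1, 2, 3, 4, 5, 6, 10, 12, 15, 20, 30, 60.
Each divisor d gives the pair (d, 60/d):
(1, 60), (2, 30), (3, 20), (4, 15), (5, 12), (6, 10), (10, 6), (12, 5), (15, 4), (20, 3), (30, 2), (60, 1)

(1, 60), (2, 30), (3, 20), (4, 15), (5, 12), (6, 10), (10, 6), (12, 5), (15, 4), (20, 3), (30, 2), (60, 1)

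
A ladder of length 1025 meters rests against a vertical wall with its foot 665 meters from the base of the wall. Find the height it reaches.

The ladder, wall, and ground form a right triangle with hypotenuse 1025 and one leg 665.
By the Pythagorean theorem: h² = 1025² - 665² = 1050625 - 442225 = 608400
h = √608400 = 780 meters

780 meters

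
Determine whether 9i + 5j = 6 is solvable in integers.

Step 1: Compute gcd(9, 5).
gcd(9, 5) = 1

Step 2: Check divisibility.
Does 1 divide 6? 6 = 1 x 6, so yes.

By the theorem on linear Diophantine equations, 9i + 5j = 6 has integer solutions if and only if gcd(9, 5) divides 6. Since 1 | 6, solutions exist.

Yes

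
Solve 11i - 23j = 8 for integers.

Step 1: Check solvability.
gcd(11, 23) = 1
Since 1 divides 8, solutions exist.

Step 2: Apply extended Euclidean algorithm to find gcd.
We find integers such that 11*x0 + 23*y0 = 1

Step 3: Scale the particular solution.
Multiply by 8/1 = 8:
i = -16, j = -8

Step 4: Verify.
11*(-16) - 23*(-8) = 8 = 8 ✓

i = -16, j = -8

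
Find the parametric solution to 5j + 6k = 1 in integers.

Step 1: Compute gcd(5, 6) = 1.
Since 1 divides 1, solutions exist.

Step 2: Find a particular solution using extended Euclidean algorithm.
We get j₀ = -1, k₀ = 1.
Check: 5*-1 + 6*1 = 1 = 1 ✓

Step 3: Write the general solution.
j = -1 + (6/1)t = -1 + 6t
k = 1 - (5/1)t = 1 - 5t
for any integer t.

j = -1 + 6t, k = 1 - 5t for integer t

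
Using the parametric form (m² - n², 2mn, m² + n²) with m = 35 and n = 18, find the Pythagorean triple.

a = m² - n² = 1225 - 324 = 901
b = 2mn = 2·35·18 = 1260
c = m² + n² = 1225 + 324 = 1549
Verify: 901² + 1260² = 811801 + 1587600 = 2399401 = 1549² ✓

(901, 1260, 1549)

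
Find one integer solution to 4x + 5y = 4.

Step 1: Check solvability.
gcd(4, 5) = 1
Since 1 divides 4, solutions exist.

Step 2: Apply extended Euclidean algorithm to find gcd.
We find integers such that 4*x0 + 5*y0 = 1

Step 3: Scale the particular solution.
Multiply by 4/1 = 4:
x = -4, y = 4

Step 4: Verify.
4*(-4) + 5*(4) = 4 = 4 ✓

x = -4, y = 4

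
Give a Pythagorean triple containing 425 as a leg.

We need the other leg and hypotenuse such that 425² + x² = c².
Take x = 168, c = 457: 425² + 168² = 180625 + 28224 = 208849 = 457² ✓
Triple: (425, 168, 457)

(425, 168, 457)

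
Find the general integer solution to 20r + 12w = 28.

Step 1: Compute gcd(20, 12) = 4.
Since 4 divides 28, solutions exist.

Step 2: Find a particular solution using extended Euclidean algorithm.
We get r₀ = -7, w₀ = 14.
Check: 20*-7 + 12*14 = 28 = 28 ✓

Step 3: Write the general solution.
r = -7 + (12/4)t = -7 + 3t
w = 14 - (20/4)t = 14 - 5t
for any integer t.

r = -7 + 3t, w = 14 - 5t for integer t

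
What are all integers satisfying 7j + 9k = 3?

Step 1: Compute gcd(7, 9) = 1.
Since 1 divides 3, solutions exist.

Step 2: Find a particular solution using extended Euclidean algorithm.
We get j₀ = 12, k₀ = -9.
Check: 7*12 + 9*-9 = 3 = 3 ✓

Step 3: Write the general solution.
j = 12 + (9/1)t = 12 + 9t
k = -9 - (7/1)t = -9 - 7t
for any integer t.

j = 12 + 9t, k = -9 - 7t for integer t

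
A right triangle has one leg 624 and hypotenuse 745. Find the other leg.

a² = c² - b² = 555025 - 389376 = 165649
a = 407

407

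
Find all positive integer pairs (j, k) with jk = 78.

The positive divisors of 78 are: 1, 2, 3, 6, 13, 26, 39, 78.
Each divisor d gives the pair (d, 78/d):
(1, 78), (2, 39), (3, 26), (6, 13), (13, 6), (26, 3), (39, 2), (78, 1)

(1, 78), (2, 39), (3, 26), (6, 13), (13, 6), (26, 3), (39, 2), (78, 1)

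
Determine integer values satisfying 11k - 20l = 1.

Step 1: Check solvability.
gcd(11, 20) = 1
Since 1 divides 1, solutions exist.

Step 2: Apply extended Euclidean algorithm to find gcd.
We find integers such that 11*x0 + 20*y0 = 1

Step 3: Scale the particular solution.
Multiply by 1/1 = 1:
k = -9, l = -5

Step 4: Verify.
11*(-9) - 20*(-5) = 1 = 1 ✓

k = -9, l = -5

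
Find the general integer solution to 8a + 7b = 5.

Step 1: Compute gcd(8, 7) = 1.
Since 1 divides 5, solutions exist.

Step 2: Find a particular solution using extended Euclidean algorithm.
We get a₀ = 5, b₀ = -5.
Check: 8*5 + 7*-5 = 5 = 5 ✓

Step 3: Write the general solution.
a = 5 + (7/1)t = 5 + 7t
b = -5 - (8/1)t = -5 - 8t
for any integer t.

a = 5 + 7t, b = -5 - 8t for integer t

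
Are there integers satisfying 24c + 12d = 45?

Step 1: Compute gcd(24, 12).
gcd(24, 12) = 12

Step 2: Check divisibility.
Does 12 divide 45? 45 = 12 x 3 + 9, so no.

By the theorem on linear Diophantine equations, 24c + 12d = 45 has integer solutions if and only if gcd(24, 12) divides 45. Since 12 does not divide 45, no solutions exist.

No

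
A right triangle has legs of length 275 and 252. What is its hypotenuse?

c² = a² + b² = 275² + 252² = 75625 + 63504 = 139129
c = 373

373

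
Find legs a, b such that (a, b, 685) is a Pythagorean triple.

We need a² + b² = 685² = 469225.
Trying: 667² + 156² = 444889 + 24336 = 469225 ✓

(667, 156, 685)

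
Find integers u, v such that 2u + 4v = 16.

Step 1: Check solvability.
gcd(2, 4) = 2
Since 2 divides 16, solutions exist.

Step 2: Apply extended Euclidean algorithm to find gcd.
We find integers such that 2*x0 + 4*y0 = 2

Step 3: Scale the particular solution.
Multiply by 16/2 = 8:
u = 8, v = 0

Step 4: Verify.
2*(8) + 4*(0) = 16 = 16 ✓

u = 8, v = 0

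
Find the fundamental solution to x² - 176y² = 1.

We seek the smallest positive integers (x, y) with x² - 176y² = 1, i.e., x² = 176y² + 1.
Try successive y values:
y = 1: x² = 176·1² + 1 = 177, not a perfect square
y = 2: x² = 176·2² + 1 = 705, not a perfect square
y = 3: x² = 176·3² + 1 = 1585, not a perfect square
... continuing the search (or via continued fractions) ...
y = 15: x² = 176·15² + 1 = 39601, x = 199 ✓

Verify: 199² - 176·15² = 39601 - 39600 = 1 ✓

x = 199, y = 15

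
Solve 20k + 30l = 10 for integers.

Step 1: Check solvability.
gcd(20, 30) = 10
Since 10 divides 10, solutions exist.

Step 2: Apply extended Euclidean algorithm to find gcd.
We find integers such that 20*x0 + 30*y0 = 10

Step 3: Scale the particular solution.
Multiply by 10/10 = 1:
k = -1, l = 1

Step 4: Verify.
20*(-1) + 30*(1) = 10 = 10 ✓

k = -1, l = 1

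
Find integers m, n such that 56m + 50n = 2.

Step 1: Check solvability.
gcd(56, 50) = 2
Since 2 divides 2, solutions exist.

Step 2: Apply extended Euclidean algorithm to find gcd.
We find integers such that 56*x0 + 50*y0 = 2

Step 3: Scale the particular solution.
Multiply by 2/2 = 1:
m = -8, n = 9

Step 4: Verify.
56*(-8) + 50*(9) = 2 = 2 ✓

m = -8, n = 9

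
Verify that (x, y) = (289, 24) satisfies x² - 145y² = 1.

Compute x² = 289² = 83521
Compute 145y² = 145·24² = 145·576 = 83520
x² - 145y² = 83521 - 83520 = 1
Since this equals 1, (289, 24) is a solution.

Yes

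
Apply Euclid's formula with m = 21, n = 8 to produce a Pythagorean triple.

a = m² - n² = 21² - 8² = 441 - 64 = 377
b = 2mn = 2·21·8 = 336
c = m² + n² = 441 + 64 = 505
Verify: 377² + 336² = 142129 + 112896 = 255025 = 505² ✓

(377, 336, 505)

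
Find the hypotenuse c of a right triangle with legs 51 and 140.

c² = a² + b² = 51² + 140² = 2601 + 19600 = 22201
c = sqrt(22201) = 149

149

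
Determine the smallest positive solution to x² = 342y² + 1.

We seek the smallest positive integers (x, y) with x² - 342y² = 1, i.e., x² = 342y² + 1.
Try successive y values:
y = 1: x² = 342·1² + 1 = 343, not a perfect square
y = 2: x² = 342·2² + 1 = 1369, x = 37 ✓

Verify: 37² - 342·2² = 1369 - 1368 = 1 ✓

x = 37, y = 2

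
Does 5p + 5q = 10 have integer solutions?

Step 1: Compute gcd(5, 5).
gcd(5, 5) = 5

Step 2: Check divisibility.
Does 5 divide 10? 10 = 5 x 2, so yes.

By the theorem on linear Diophantine equations, 5p + 5q = 10 has integer solutions if and only if gcd(5, 5) divides 10. Since 5 | 10, solutions exist.

Yes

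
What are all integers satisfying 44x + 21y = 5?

Step 1: Compute gcd(44, 21) = 1.
Since 1 divides 5, solutions exist.

Step 2: Find a particular solution using extended Euclidean algorithm.
We get x₀ = -50, y₀ = 105.
Check: 44*-50 + 21*105 = 5 = 5 ✓

Step 3: Write the general solution.
x = -50 + (21/1)t = -50 + 21t
y = 105 - (44/1)t = 105 - 44t
for any integer t.

x = -50 + 21t, y = 105 - 44t for integer t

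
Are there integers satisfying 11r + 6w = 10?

Step 1: Compute gcd(11, 6).
gcd(11, 6) = 1

Step 2: Check divisibility.
Does 1 divide 10? 10 = 1 x 10, so yes.

By the theorem on linear Diophantine equations, 11r + 6w = 10 has integer solutions if and only if gcd(11, 6) divides 10. Since 1 | 10, solutions exist.

Yes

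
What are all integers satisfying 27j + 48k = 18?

Step 1: Compute gcd(27, 48) = 3.
Since 3 divides 18, solutions exist.

Step 2: Find a particular solution using extended Euclidean algorithm.
We get j₀ = -42, k₀ = 24.
Check: 27*-42 + 48*24 = 18 = 18 ✓

Step 3: Write the general solution.
j = -42 + (48/3)t = -42 + 16t
k = 24 - (27/3)t = 24 - 9t
for any integer t.

j = -42 + 16t, k = 24 - 9t for integer t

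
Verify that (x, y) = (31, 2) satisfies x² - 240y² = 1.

Compute x² = 31² = 961
Compute 240y² = 240·2² = 240·4 = 960
x² - 240y² = 961 - 960 = 1
Since this equals 1, (31, 2) is a solution.

Yes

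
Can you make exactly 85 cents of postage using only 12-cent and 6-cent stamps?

We need non-negative x, y with 12x + 6y = 85.
gcd(12, 6) = 6, and 6 does not divide 85.
No integer solutions exist, so certainly no non-negative ones.

No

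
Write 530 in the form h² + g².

We need to find integers h, g > 0 such that h² + g² = 530.
Trying h = 1: g² = 530 - 1² = 530 - 1 = 529
g = 23
Check: 1² + 23² = 1 + 529 = 530 ✓

530 = 1² + 23²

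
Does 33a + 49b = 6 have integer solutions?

Step 1: Compute gcd(33, 49).
gcd(33, 49) = 1

Step 2: Check divisibility.
Does 1 divide 6? 6 = 1 x 6, so yes.

By the theorem on linear Diophantine equations, 33a + 49b = 6 has integer solutions if and only if gcd(33, 49) divides 6. Since 1 | 6, solutions exist.

Yes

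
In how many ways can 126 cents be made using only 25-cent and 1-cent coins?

We need non-negative integers (x, y) with 25x + 1y = 126.
For each x from 0 to 5, check if (126 - 25x) is a non-negative multiple of 1.
Solutions (x, y): (0,126), (1,101), (2,76), (3,51), ...
Count: 6

6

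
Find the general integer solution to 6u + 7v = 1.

Step 1: Compute gcd(6, 7) = 1.
Since 1 divides 1, solutions exist.

Step 2: Find a particular solution using extended Euclidean algorithm.
We get u₀ = -1, v₀ = 1.
Check: 6*-1 + 7*1 = 1 = 1 ✓

Step 3: Write the general solution.
u = -1 + (7/1)t = -1 + 7t
v = 1 - (6/1)t = 1 - 6t
for any integer t.

u = -1 + 7t, v = 1 - 6t for integer t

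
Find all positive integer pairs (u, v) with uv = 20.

The positive divisors of 20 are: 1, 2, 4, 5, 10, 20.
Each divisor d gives the pair (d, 20/d):
(1, 20), (2, 10), (4, 5), (5, 4), (10, 2), (20, 1)

(1, 20), (2, 10), (4, 5), (5, 4), (10, 2), (20, 1)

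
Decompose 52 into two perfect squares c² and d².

We need to find integers c, d > 0 such that c² + d² = 52.
Trying c = 4: d² = 52 - 4² = 52 - 16 = 36
d = 6
Check: 4² + 6² = 16 + 36 = 52 ✓

52 = 4² + 6²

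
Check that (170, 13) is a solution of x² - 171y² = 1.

Compute x² = 170² = 28900
Compute 171y² = 171·13² = 171·169 = 28899
x² - 171y² = 28900 - 28899 = 1
Since this equals 1, (170, 13) is a solution.

Yes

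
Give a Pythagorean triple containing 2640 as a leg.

We need the other leg and hypotenuse such that 2640² + x² = c².
Take x = 1674, c = 3126: 2640² + 1674² = 6969600 + 2802276 = 9771876 = 3126² ✓
Triple: (1674, 2640, 3126)

(1674, 2640, 3126)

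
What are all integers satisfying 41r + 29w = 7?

Step 1: Compute gcd(41, 29) = 1.
Since 1 divides 7, solutions exist.

Step 2: Find a particular solution using extended Euclidean algorithm.
We get r₀ = -84, w₀ = 119.
Check: 41*-84 + 29*119 = 7 = 7 ✓

Step 3: Write the general solution.
r = -84 + (29/1)t = -84 + 29t
w = 119 - (41/1)t = 119 - 41t
for any integer t.

r = -84 + 29t, w = 119 - 41t for integer t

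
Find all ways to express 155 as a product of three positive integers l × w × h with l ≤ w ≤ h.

Iterate l from 1 to ⌊155^(1/3)⌋. For each l dividing 155, iterate w ≥ l with w dividing 155/l, and set h = 155/(l·w).
Triples found (2): (1×1×155), (1×5×31)

(1×1×155), (1×5×31)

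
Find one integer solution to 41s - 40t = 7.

Step 1: Check solvability.
gcd(41, 40) = 1
Since 1 divides 7, solutions exist.

Step 2: Apply extended Euclidean algorithm to find gcd.
We find integers such that 41*x0 + 40*y0 = 1

Step 3: Scale the particular solution.
Multiply by 7/1 = 7:
s = 7, t = 7

Step 4: Verify.
41*(7) - 40*(7) = 7 = 7 ✓

s = 7, t = 7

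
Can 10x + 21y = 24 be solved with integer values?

Step 1: Compute gcd(10, 21).
gcd(10, 21) = 1

Step 2: Check divisibility.
Does 1 divide 24? 24 = 1 x 24, so yes.

By the theorem on linear Diophantine equations, 10x + 21y = 24 has integer solutions if and only if gcd(10, 21) divides 24. Since 1 | 24, solutions exist.

Yes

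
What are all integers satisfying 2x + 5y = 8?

Step 1: Compute gcd(2, 5) = 1.
Since 1 divides 8, solutions exist.

Step 2: Find a particular solution using extended Euclidean algorithm.
We get x₀ = -16, y₀ = 8.
Check: 2*-16 + 5*8 = 8 = 8 ✓

Step 3: Write the general solution.
x = -16 + (5/1)t = -16 + 5t
y = 8 - (2/1)t = 8 - 2t
for any integer t.

x = -16 + 5t, y = 8 - 2t for integer t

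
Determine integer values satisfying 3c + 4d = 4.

Step 1: Check solvability.
gcd(3, 4) = 1
Since 1 divides 4, solutions exist.

Step 2: Apply extended Euclidean algorithm to find gcd.
We find integers such that 3*x0 + 4*y0 = 1

Step 3: Scale the particular solution.
Multiply by 4/1 = 4:
c = -4, d = 4

Step 4: Verify.
3*(-4) + 4*(4) = 4 = 4 ✓

c = -4, d = 4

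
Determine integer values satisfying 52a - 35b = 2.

Step 1: Check solvability.
gcd(52, 35) = 1
Since 1 divides 2, solutions exist.

Step 2: Apply extended Euclidean algorithm to find gcd.
We find integers such that 52*x0 + 35*y0 = 1

Step 3: Scale the particular solution.
Multiply by 2/1 = 2:
a = -4, b = -6

Step 4: Verify.
52*(-4) - 35*(-6) = 2 = 2 ✓

a = -4, b = -6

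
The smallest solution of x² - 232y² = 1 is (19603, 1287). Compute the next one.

Solutions to x² - Dy² = 1 are generated by powers of (x₀ + y₀√D).
The next solution satisfies x₁ + y₁√232 = (x₀ + y₀√232)², giving:
x₁ = x₀² + 232y₀² = 19603² + 232·1287² = 384277609 + 384277608 = 768555217
y₁ = 2x₀y₀ = 2·19603·1287 = 50458122

Verify: 768555217² - 232·50458122² = 590677121577917089 - 590677121577917088 = 1 ✓

x = 768555217, y = 50458122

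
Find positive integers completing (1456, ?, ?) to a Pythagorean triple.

We need the other leg and hypotenuse such that 1456² + x² = c².
Take x = 2508, c = 2900: 1456² + 2508² = 2119936 + 6290064 = 8410000 = 2900² ✓
Triple: (2508, 1456, 2900)

(2508, 1456, 2900)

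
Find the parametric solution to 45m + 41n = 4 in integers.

Step 1: Compute gcd(45, 41) = 1.
Since 1 divides 4, solutions exist.

Step 2: Find a particular solution using extended Euclidean algorithm.
We get m₀ = -40, n₀ = 44.
Check: 45*-40 + 41*44 = 4 = 4 ✓

Step 3: Write the general solution.
m = -40 + (41/1)t = -40 + 41t
n = 44 - (45/1)t = 44 - 45t
for any integer t.

m = -40 + 41t, n = 44 - 45t for integer t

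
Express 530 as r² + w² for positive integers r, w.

We need to find integers r, w > 0 such that r² + w² = 530.
Trying r = 1: w² = 530 - 1² = 530 - 1 = 529
w = 23
Check: 1² + 23² = 1 + 529 = 530 ✓

530 = 1² + 23²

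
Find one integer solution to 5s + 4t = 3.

Step 1: Check solvability.
gcd(5, 4) = 1
Since 1 divides 3, solutions exist.

Step 2: Apply extended Euclidean algorithm to find gcd.
We find integers such that 5*x0 + 4*y0 = 1

Step 3: Scale the particular solution.
Multiply by 3/1 = 3:
s = 3, t = -3

Step 4: Verify.
5*(3) + 4*(-3) = 3 = 3 ✓

s = 3, t = -3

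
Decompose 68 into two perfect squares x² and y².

We need to find integers x, y > 0 such that x² + y² = 68.
Trying x = 2: y² = 68 - 2² = 68 - 4 = 64
y = 8
Check: 2² + 8² = 4 + 64 = 68 ✓

68 = 2² + 8²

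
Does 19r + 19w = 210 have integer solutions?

Step 1: Compute gcd(19, 19).
gcd(19, 19) = 19

Step 2: Check divisibility.
Does 19 divide 210? 210 = 19 x 11 + 1, so no.

By the theorem on linear Diophantine equations, 19r + 19w = 210 has integer solutions if and only if gcd(19, 19) divides 210. Since 19 does not divide 210, no solutions exist.

No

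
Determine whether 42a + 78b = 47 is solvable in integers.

Step 1: Compute gcd(42, 78).
gcd(42, 78) = 6

Step 2: Check divisibility.
Does 6 divide 47? 47 = 6 x 7 + 5, so no.

By the theorem on linear Diophantine equations, 42a + 78b = 47 has integer solutions if and only if gcd(42, 78) divides 47. Since 6 does not divide 47, no solutions exist.

No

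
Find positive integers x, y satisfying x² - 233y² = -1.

We need x² = 233y² - 1. Try successive y:
y = 1: x² = 233·1² - 1 = 232, not a perfect square
y = 2: x² = 233·2² - 1 = 931, not a perfect square
y = 3: x² = 233·3² - 1 = 2096, not a perfect square
...
y = 1517: x² = 233·1517² - 1 = 536200336 = 23156² ✓
Check: 23156² - 233·1517² = 536200336 - 536200337 = -1 ✓

x = 23156, y = 1517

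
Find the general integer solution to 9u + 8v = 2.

Step 1: Compute gcd(9, 8) = 1.
Since 1 divides 2, solutions exist.

Step 2: Find a particular solution using extended Euclidean algorithm.
We get u₀ = 2, v₀ = -2.
Check: 9*2 + 8*-2 = 2 = 2 ✓

Step 3: Write the general solution.
u = 2 + (8/1)t = 2 + 8t
v = -2 - (9/1)t = -2 - 9t
for any integer t.

u = 2 + 8t, v = -2 - 9t for integer t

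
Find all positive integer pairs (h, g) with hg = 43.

The positive divisors of 43 are: 1, 43.
Each divisor d gives the pair (d, 43/d):
(1, 43), (43, 1)

(1, 43), (43, 1)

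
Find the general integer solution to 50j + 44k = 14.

Step 1: Compute gcd(50, 44) = 2.
Since 2 divides 14, solutions exist.

Step 2: Find a particular solution using extended Euclidean algorithm.
We get j₀ = -49, k₀ = 56.
Check: 50*-49 + 44*56 = 14 = 14 ✓

Step 3: Write the general solution.
j = -49 + (44/2)t = -49 + 22t
k = 56 - (50/2)t = 56 - 25t
for any integer t.

j = -49 + 22t, k = 56 - 25t for integer t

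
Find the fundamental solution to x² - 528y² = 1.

We seek the smallest positive integers (x, y) with x² - 528y² = 1, i.e., x² = 528y² + 1.
Try successive y values:
y = 1: x² = 528·1² + 1 = 529, x = 23 ✓

Verify: 23² - 528·1² = 529 - 528 = 1 ✓

x = 23, y = 1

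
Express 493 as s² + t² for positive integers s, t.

We need to find integers s, t > 0 such that s² + t² = 493.
Trying s = 3: t² = 493 - 3² = 493 - 9 = 484
t = 22
Check: 3² + 22² = 9 + 484 = 493 ✓

493 = 3² + 22²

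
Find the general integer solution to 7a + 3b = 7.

Step 1: Compute gcd(7, 3) = 1.
Since 1 divides 7, solutions exist.

Step 2: Find a particular solution using extended Euclidean algorithm.
We get a₀ = 7, b₀ = -14.
Check: 7*7 + 3*-14 = 7 = 7 ✓

Step 3: Write the general solution.
a = 7 + (3/1)t = 7 + 3t
b = -14 - (7/1)t = -14 - 7t
for any integer t.

a = 7 + 3t, b = -14 - 7t for integer t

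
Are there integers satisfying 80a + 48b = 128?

Step 1: Compute gcd(80, 48).
gcd(80, 48) = 16

Step 2: Check divisibility.
Does 16 divide 128? 128 = 16 x 8, so yes.

By the theorem on linear Diophantine equations, 80a + 48b = 128 has integer solutions if and only if gcd(80, 48) divides 128. Since 16 | 128, solutions exist.

Yes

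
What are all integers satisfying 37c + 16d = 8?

Step 1: Compute gcd(37, 16) = 1.
Since 1 divides 8, solutions exist.

Step 2: Find a particular solution using extended Euclidean algorithm.
We get c₀ = -24, d₀ = 56.
Check: 37*-24 + 16*56 = 8 = 8 ✓

Step 3: Write the general solution.
c = -24 + (16/1)t = -24 + 16t
d = 56 - (37/1)t = 56 - 37t
for any integer t.

c = -24 + 16t, d = 56 - 37t for integer t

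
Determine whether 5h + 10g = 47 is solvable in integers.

Step 1: Compute gcd(5, 10).
gcd(5, 10) = 5

Step 2: Check divisibility.
Does 5 divide 47? 47 = 5 x 9 + 2, so no.

By the theorem on linear Diophantine equations, 5h + 10g = 47 has integer solutions if and only if gcd(5, 10) divides 47. Since 5 does not divide 47, no solutions exist.

No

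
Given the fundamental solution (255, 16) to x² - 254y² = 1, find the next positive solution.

Solutions to x² - Dy² = 1 are generated by powers of (x₀ + y₀√D).
The next solution satisfies x₁ + y₁√254 = (x₀ + y₀√254)², giving:
x₁ = x₀² + 254y₀² = 255² + 254·16² = 65025 + 65024 = 130049
y₁ = 2x₀y₀ = 2·255·16 = 8160

Verify: 130049² - 254·8160² = 16912742401 - 16912742400 = 1 ✓

x = 130049, y = 8160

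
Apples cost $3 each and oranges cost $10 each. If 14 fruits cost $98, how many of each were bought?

Let a = apples, o = oranges.
a + o = 14
3a + 10o = 98
Substitute o = 14 - a:
3a + 10(14 - a) = 98
(3 - 10)a = 98 - 140
-7a = -42
a = 6, o = 14 - 6 = 8

Apples: 6, Oranges: 8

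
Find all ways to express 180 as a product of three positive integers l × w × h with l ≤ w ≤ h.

Iterate l from 1 to ⌊180^(1/3)⌋. For each l dividing 180, iterate w ≥ l with w dividing 180/l, and set h = 180/(l·w).
Triples found (20): (1×1×180), (1×2×90), (1×3×60), (1×4×45), (1×5×36), (1×6×30), (1×9×20), (1×10×18), (1×12×15), (2×2×45), (2×3×30), (2×5×18), (2×6×15), (2×9×10), (3×3×20), (3×4×15), (3×5×12), (3×6×10), (4×5×9), (5×6×6)

(1×1×180), (1×2×90), (1×3×60), (1×4×45), (1×5×36), (1×6×30), (1×9×20), (1×10×18), (1×12×15), (2×2×45), (2×3×30), (2×5×18), (2×6×15), (2×9×10), (3×3×20), (3×4×15), (3×5×12), (3×6×10), (4×5×9), (5×6×6)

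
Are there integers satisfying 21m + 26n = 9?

Step 1: Compute gcd(21, 26).
gcd(21, 26) = 1

Step 2: Check divisibility.
Does 1 divide 9? 9 = 1 x 9, so yes.

By the theorem on linear Diophantine equations, 21m + 26n = 9 has integer solutions if and only if gcd(21, 26) divides 9. Since 1 | 9, solutions exist.

Yes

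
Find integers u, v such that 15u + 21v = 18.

Step 1: Check solvability.
gcd(15, 21) = 3
Since 3 divides 18, solutions exist.

Step 2: Apply extended Euclidean algorithm to find gcd.
We find integers such that 15*x0 + 21*y0 = 3

Step 3: Scale the particular solution.
Multiply by 18/3 = 6:
u = 18, v = -12

Step 4: Verify.
15*(18) + 21*(-12) = 18 = 18 ✓

u = 18, v = -12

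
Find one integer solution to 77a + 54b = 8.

Step 1: Check solvability.
gcd(77, 54) = 1
Since 1 divides 8, solutions exist.

Step 2: Apply extended Euclidean algorithm to find gcd.
We find integers such that 77*x0 + 54*y0 = 1

Step 3: Scale the particular solution.
Multiply by 8/1 = 8:
a = -56, b = 80

Step 4: Verify.
77*(-56) + 54*(80) = 8 = 8 ✓

a = -56, b = 80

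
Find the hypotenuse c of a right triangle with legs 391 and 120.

c² = a² + b² = 391² + 120² = 152881 + 14400 = 167281
c = 409

409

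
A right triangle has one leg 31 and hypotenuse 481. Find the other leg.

b² = c² - a² = 231361 - 961 = 230400
b = 480

480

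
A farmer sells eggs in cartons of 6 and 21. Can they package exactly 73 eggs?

We need non-negative a, b with 6a + 21b = 73.
gcd(6, 21) = 3, and 3 does not divide 73.
No integer solutions exist.

No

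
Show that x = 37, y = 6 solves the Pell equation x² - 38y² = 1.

Compute x² = 37² = 1369
Compute 38y² = 38·6² = 38·36 = 1368
x² - 38y² = 1369 - 1368 = 1
Since this equals 1, (37, 6) is a solution.

Yes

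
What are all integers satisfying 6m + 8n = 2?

Step 1: Compute gcd(6, 8) = 2.
Since 2 divides 2, solutions exist.

Step 2: Find a particular solution using extended Euclidean algorithm.
We get m₀ = -1, n₀ = 1.
Check: 6*-1 + 8*1 = 2 = 2 ✓

Step 3: Write the general solution.
m = -1 + (8/2)t = -1 + 4t
n = 1 - (6/2)t = 1 - 3t
for any integer t.

m = -1 + 4t, n = 1 - 3t for integer t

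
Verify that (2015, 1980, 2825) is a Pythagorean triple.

Compute a² + b² = 2015² + 1980² = 4060225 + 3920400 = 7980625
Compute c² = 2825² = 7980625
Since 7980625 = 7980625, confirmed.

Yes, it is a Pythagorean triple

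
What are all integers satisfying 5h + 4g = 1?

Step 1: Compute gcd(5, 4) = 1.
Since 1 divides 1, solutions exist.

Step 2: Find a particular solution using extended Euclidean algorithm.
We get h₀ = 1, g₀ = -1.
Check: 5*1 + 4*-1 = 1 = 1 ✓

Step 3: Write the general solution.
h = 1 + (4/1)t = 1 + 4t
g = -1 - (5/1)t = -1 - 5t
for any integer t.

h = 1 + 4t, g = -1 - 5t for integer t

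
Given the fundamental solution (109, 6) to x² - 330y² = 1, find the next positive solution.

Solutions to x² - Dy² = 1 are generated by powers of (x₀ + y₀√D).
The next solution satisfies x₁ + y₁√330 = (x₀ + y₀√330)², giving:
x₁ = x₀² + 330y₀² = 109² + 330·6² = 11881 + 11880 = 23761
y₁ = 2x₀y₀ = 2·109·6 = 1308

Verify: 23761² - 330·1308² = 564585121 - 564585120 = 1 ✓

x = 23761, y = 1308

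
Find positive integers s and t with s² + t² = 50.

We need to find integers s, t > 0 such that s² + t² = 50.
Trying s = 1: t² = 50 - 1² = 50 - 1 = 49
t = 7
Check: 1² + 7² = 1 + 49 = 50 ✓

50 = 1² + 7²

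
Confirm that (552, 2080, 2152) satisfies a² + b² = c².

Compute a² + b² = 552² + 2080² = 304704 + 4326400 = 4631104
Compute c² = 2152² = 4631104
Since 4631104 = 4631104, confirmed.

Yes, it is a Pythagorean triple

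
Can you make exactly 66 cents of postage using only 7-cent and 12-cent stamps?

We need non-negative x, y with 7x + 12y = 66.
gcd(7, 12) = 1 divides 66, so integer solutions exist.
Search for a non-negative one: x = 6 gives 12y = 66 - 42 = 24, so y = 2.
Check: 7·6 + 12·2 = 66 ✓

Yes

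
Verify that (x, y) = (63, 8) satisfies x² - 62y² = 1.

Compute x² = 63² = 3969
Compute 62y² = 62·8² = 62·64 = 3968
x² - 62y² = 3969 - 3968 = 1
Since this equals 1, (63, 8) is a solution.

Yes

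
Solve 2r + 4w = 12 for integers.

Step 1: Check solvability.
gcd(2, 4) = 2
Since 2 divides 12, solutions exist.

Step 2: Apply extended Euclidean algorithm to find gcd.
We find integers such that 2*x0 + 4*y0 = 2

Step 3: Scale the particular solution.
Multiply by 12/2 = 6:
r = 6, w = 0

Step 4: Verify.
2*(6) + 4*(0) = 12 = 12 ✓

r = 6, w = 0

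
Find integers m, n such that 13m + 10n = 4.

Step 1: Check solvability.
gcd(13, 10) = 1
Since 1 divides 4, solutions exist.

Step 2: Apply extended Euclidean algorithm to find gcd.
We find integers such that 13*x0 + 10*y0 = 1

Step 3: Scale the particular solution.
Multiply by 4/1 = 4:
m = -12, n = 16

Step 4: Verify.
13*(-12) + 10*(16) = 4 = 4 ✓

m = -12, n = 16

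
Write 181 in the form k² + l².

We need to find integers k, l > 0 such that k² + l² = 181.
Trying k = 9: l² = 181 - 9² = 181 - 81 = 100
l = 10
Check: 9² + 10² = 81 + 100 = 181 ✓

181 = 9² + 10²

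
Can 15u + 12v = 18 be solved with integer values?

Step 1: Compute gcd(15, 12).
gcd(15, 12) = 3

Step 2: Check divisibility.
Does 3 divide 18? 18 = 3 x 6, so yes.

By the theorem on linear Diophantine equations, 15u + 12v = 18 has integer solutions if and only if gcd(15, 12) divides 18. Since 3 | 18, solutions exist.

Yes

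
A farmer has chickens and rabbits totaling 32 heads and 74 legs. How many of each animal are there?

Let c = chickens, r = rabbits.
Heads: c + r = 32
Legs: 2c + 4r = 74
From the first equation, c = 32 - r. Substitute:
2(32 - r) + 4r = 74
64 + 2r = 74
r = (74 - 64)/2 = 5
c = 32 - 5 = 27

Chickens: 27, Rabbits: 5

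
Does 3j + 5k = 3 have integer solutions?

Step 1: Compute gcd(3, 5).
gcd(3, 5) = 1

Step 2: Check divisibility.
Does 1 divide 3? 3 = 1 x 3, so yes.

By the theorem on linear Diophantine equations, 3j + 5k = 3 has integer solutions if and only if gcd(3, 5) divides 3. Since 1 | 3, solutions exist.

Yes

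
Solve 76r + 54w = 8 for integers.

Step 1: Check solvability.
gcd(76, 54) = 2
Since 2 divides 8, solutions exist.

Step 2: Apply extended Euclidean algorithm to find gcd.
We find integers such that 76*x0 + 54*y0 = 2

Step 3: Scale the particular solution.
Multiply by 8/2 = 4:
r = 20, w = -28

Step 4: Verify.
76*(20) + 54*(-28) = 8 = 8 ✓

r = 20, w = -28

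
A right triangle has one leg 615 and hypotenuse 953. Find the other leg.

b² = c² - a² = 908209 - 378225 = 529984
b = 728

728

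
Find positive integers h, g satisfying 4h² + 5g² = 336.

Try small values of h and check whether (336 - 4h²)/5 is a perfect square.
h = 8: 4·8² = 256, so 5g² = 336 - 256 = 80, giving g² = 16, g = 4.
Check: 4·8² + 5·4² = 256 + 80 = 336 ✓

h = 8, g = 4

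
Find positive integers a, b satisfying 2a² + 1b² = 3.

Try small values of a and check whether (3 - 2a²)/1 is a perfect square.
a = 1: 2·1² = 2, so 1b² = 3 - 2 = 1, giving b² = 1, b = 1.
Check: 2·1² + 1·1² = 2 + 1 = 3 ✓

a = 1, b = 1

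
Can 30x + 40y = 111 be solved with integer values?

Step 1: Compute gcd(30, 40).
gcd(30, 40) = 10

Step 2: Check divisibility.
Does 10 divide 111? 111 = 10 x 11 + 1, so no.

By the theorem on linear Diophantine equations, 30x + 40y = 111 has integer solutions if and only if gcd(30, 40) divides 111. Since 10 does not divide 111, no solutions exist.

No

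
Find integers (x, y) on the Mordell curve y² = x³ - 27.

Try small integer x values and check whether x³ - 27 is a perfect square.
x = 3: x³ - 27 = 3³ - 27 = 27 - 27 = 0
Is 0 a perfect square? 0² = 0 ✓
So (x, y) = (3, 0) is a solution.

x = 3, y = 0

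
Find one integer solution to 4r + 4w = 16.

Step 1: Check solvability.
gcd(4, 4) = 4
Since 4 divides 16, solutions exist.

Step 2: Apply extended Euclidean algorithm to find gcd.
We find integers such that 4*x0 + 4*y0 = 4

Step 3: Scale the particular solution.
Multiply by 16/4 = 4:
r = 0, w = 4

Step 4: Verify.
4*(0) + 4*(4) = 16 = 16 ✓

r = 0, w = 4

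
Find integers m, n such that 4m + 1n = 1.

Step 1: Check solvability.
gcd(4, 1) = 1
Since 1 divides 1, solutions exist.

Step 2: Apply extended Euclidean algorithm to find gcd.
We find integers such that 4*x0 + 1*y0 = 1

Step 3: Scale the particular solution.
Multiply by 1/1 = 1:
m = 0, n = 1

Step 4: Verify.
4*(0) + 1*(1) = 1 = 1 ✓

m = 0, n = 1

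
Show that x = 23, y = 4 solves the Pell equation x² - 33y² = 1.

Compute x² = 23² = 529
Compute 33y² = 33·4² = 33·16 = 528
x² - 33y² = 529 - 528 = 1
Since this equals 1, (23, 4) is a solution.

Yes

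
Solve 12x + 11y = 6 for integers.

Step 1: Check solvability.
gcd(12, 11) = 1
Since 1 divides 6, solutions exist.

Step 2: Apply extended Euclidean algorithm to find gcd.
We find integers such that 12*x0 + 11*y0 = 1

Step 3: Scale the particular solution.
Multiply by 6/1 = 6:
x = 6, y = -6

Step 4: Verify.
12*(6) + 11*(-6) = 6 = 6 ✓

x = 6, y = -6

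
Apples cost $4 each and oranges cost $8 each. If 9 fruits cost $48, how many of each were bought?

Let a = apples, o = oranges.
a + o = 9
4a + 8o = 48
Substitute o = 9 - a:
4a + 8(9 - a) = 48
(4 - 8)a = 48 - 72
-4a = -24
a = 6, o = 9 - 6 = 3

Apples: 6, Oranges: 3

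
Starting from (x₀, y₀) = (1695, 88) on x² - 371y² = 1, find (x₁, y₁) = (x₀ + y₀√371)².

Solutions to x² - Dy² = 1 are generated by powers of (x₀ + y₀√D).
The next solution satisfies x₁ + y₁√371 = (x₀ + y₀√371)², giving:
x₁ = x₀² + 371y₀² = 1695² + 371·88² = 2873025 + 2873024 = 5746049
y₁ = 2x₀y₀ = 2·1695·88 = 298320

Verify: 5746049² - 371·298320² = 33017079110401 - 33017079110400 = 1 ✓

x = 5746049, y = 298320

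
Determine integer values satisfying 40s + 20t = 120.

Step 1: Check solvability.
gcd(40, 20) = 20
Since 20 divides 120, solutions exist.

Step 2: Apply extended Euclidean algorithm to find gcd.
We find integers such that 40*x0 + 20*y0 = 20

Step 3: Scale the particular solution.
Multiply by 120/20 = 6:
s = 0, t = 6

Step 4: Verify.
40*(0) + 20*(6) = 120 = 120 ✓

s = 0, t = 6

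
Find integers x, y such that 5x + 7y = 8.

Step 1: Check solvability.
gcd(5, 7) = 1
Since 1 divides 8, solutions exist.

Step 2: Apply extended Euclidean algorithm to find gcd.
We find integers such that 5*x0 + 7*y0 = 1

Step 3: Scale the particular solution.
Multiply by 8/1 = 8:
x = 24, y = -16

Step 4: Verify.
5*(24) + 7*(-16) = 8 = 8 ✓

x = 24, y = -16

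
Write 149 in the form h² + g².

We need to find integers h, g > 0 such that h² + g² = 149.
Trying h = 7: g² = 149 - 7² = 149 - 49 = 100
g = 10
Check: 7² + 10² = 49 + 100 = 149 ✓

149 = 7² + 10²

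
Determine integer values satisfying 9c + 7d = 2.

Step 1: Check solvability.
gcd(9, 7) = 1
Since 1 divides 2, solutions exist.

Step 2: Apply extended Euclidean algorithm to find gcd.
We find integers such that 9*x0 + 7*y0 = 1

Step 3: Scale the particular solution.
Multiply by 2/1 = 2:
c = -6, d = 8

Step 4: Verify.
9*(-6) + 7*(8) = 2 = 2 ✓

c = -6, d = 8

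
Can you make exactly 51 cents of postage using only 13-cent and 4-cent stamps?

We need non-negative x, y with 13x + 4y = 51.
gcd(13, 4) = 1 divides 51, so integer solutions exist.
Search for a non-negative one: x = 3 gives 4y = 51 - 39 = 12, so y = 3.
Check: 13·3 + 4·3 = 51 ✓

Yes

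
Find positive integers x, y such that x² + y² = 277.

Search for x with 277 - x² a perfect square.
x = 9: 277 - 9² = 277 - 81 = 196 = 14² ✓
So x = 9, y = 14.

x = 9, y = 14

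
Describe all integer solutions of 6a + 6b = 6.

Step 1: Compute gcd(6, 6) = 6.
Since 6 divides 6, solutions exist.

Step 2: Find a particular solution using extended Euclidean algorithm.
We get a₀ = 0, b₀ = 1.
Check: 6*0 + 6*1 = 6 = 6 ✓

Step 3: Write the general solution.
a = 0 + (6/6)t = 0 + 1t
b = 1 - (6/6)t = 1 - 1t
for any integer t.

a = 0 + 1t, b = 1 - 1t for integer t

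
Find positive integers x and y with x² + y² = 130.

We need to find integers x, y > 0 such that x² + y² = 130.
Trying x = 3: y² = 130 - 3² = 130 - 9 = 121
y = 11
Check: 3² + 11² = 9 + 121 = 130 ✓

130 = 3² + 11²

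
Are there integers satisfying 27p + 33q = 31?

Step 1: Compute gcd(27, 33).
gcd(27, 33) = 3

Step 2: Check divisibility.
Does 3 divide 31? 31 = 3 x 10 + 1, so no.

By the theorem on linear Diophantine equations, 27p + 33q = 31 has integer solutions if and only if gcd(27, 33) divides 31. Since 3 does not divide 31, no solutions exist.

No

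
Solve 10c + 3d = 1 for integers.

Step 1: Check solvability.
gcd(10, 3) = 1
Since 1 divides 1, solutions exist.

Step 2: Apply extended Euclidean algorithm to find gcd.
We find integers such that 10*x0 + 3*y0 = 1

Step 3: Scale the particular solution.
Multiply by 1/1 = 1:
c = 1, d = -3

Step 4: Verify.
10*(1) + 3*(-3) = 1 = 1 ✓

c = 1, d = -3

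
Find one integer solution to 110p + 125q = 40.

Step 1: Check solvability.
gcd(110, 125) = 5
Since 5 divides 40, solutions exist.

Step 2: Apply extended Euclidean algorithm to find gcd.
We find integers such that 110*x0 + 125*y0 = 5

Step 3: Scale the particular solution.
Multiply by 40/5 = 8:
p = 64, q = -56

Step 4: Verify.
110*(64) + 125*(-56) = 40 = 40 ✓

p = 64, q = -56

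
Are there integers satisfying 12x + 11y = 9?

Step 1: Compute gcd(12, 11).
gcd(12, 11) = 1

Step 2: Check divisibility.
Does 1 divide 9? 9 = 1 x 9, so yes.

By the theorem on linear Diophantine equations, 12x + 11y = 9 has integer solutions if and only if gcd(12, 11) divides 9. Since 1 | 9, solutions exist.

Yes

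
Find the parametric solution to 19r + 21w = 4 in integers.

Step 1: Compute gcd(19, 21) = 1.
Since 1 divides 4, solutions exist.

Step 2: Find a particular solution using extended Euclidean algorithm.
We get r₀ = 40, w₀ = -36.
Check: 19*40 + 21*-36 = 4 = 4 ✓

Step 3: Write the general solution.
r = 40 + (21/1)t = 40 + 21t
w = -36 - (19/1)t = -36 - 19t
for any integer t.

r = 40 + 21t, w = -36 - 19t for integer t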